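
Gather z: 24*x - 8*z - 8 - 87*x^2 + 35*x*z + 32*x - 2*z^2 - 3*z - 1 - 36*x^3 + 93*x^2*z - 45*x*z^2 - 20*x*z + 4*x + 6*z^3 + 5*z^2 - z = -36*x^3 - 87*x^2 + 60*x + 6*z^3 + z^2*(3 - 45*x) + z*(93*x^2 + 15*x - 12) - 9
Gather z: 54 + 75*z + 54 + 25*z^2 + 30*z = 25*z^2 + 105*z + 108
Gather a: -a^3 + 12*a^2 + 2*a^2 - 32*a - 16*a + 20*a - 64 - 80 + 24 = -a^3 + 14*a^2 - 28*a - 120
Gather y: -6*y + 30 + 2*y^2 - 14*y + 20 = 2*y^2 - 20*y + 50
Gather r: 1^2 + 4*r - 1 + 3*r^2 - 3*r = 3*r^2 + r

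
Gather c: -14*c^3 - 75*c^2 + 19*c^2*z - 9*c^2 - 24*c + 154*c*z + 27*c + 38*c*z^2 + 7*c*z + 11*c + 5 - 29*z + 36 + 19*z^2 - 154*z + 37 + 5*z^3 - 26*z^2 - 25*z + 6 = -14*c^3 + c^2*(19*z - 84) + c*(38*z^2 + 161*z + 14) + 5*z^3 - 7*z^2 - 208*z + 84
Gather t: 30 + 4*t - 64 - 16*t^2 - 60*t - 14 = -16*t^2 - 56*t - 48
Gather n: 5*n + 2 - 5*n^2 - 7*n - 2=-5*n^2 - 2*n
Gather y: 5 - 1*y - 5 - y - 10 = -2*y - 10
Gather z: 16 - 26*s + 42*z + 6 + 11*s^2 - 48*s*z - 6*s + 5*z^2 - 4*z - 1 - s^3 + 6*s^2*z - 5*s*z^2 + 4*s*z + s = -s^3 + 11*s^2 - 31*s + z^2*(5 - 5*s) + z*(6*s^2 - 44*s + 38) + 21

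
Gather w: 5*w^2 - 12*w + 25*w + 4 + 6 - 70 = 5*w^2 + 13*w - 60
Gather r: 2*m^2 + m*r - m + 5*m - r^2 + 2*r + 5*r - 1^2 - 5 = 2*m^2 + 4*m - r^2 + r*(m + 7) - 6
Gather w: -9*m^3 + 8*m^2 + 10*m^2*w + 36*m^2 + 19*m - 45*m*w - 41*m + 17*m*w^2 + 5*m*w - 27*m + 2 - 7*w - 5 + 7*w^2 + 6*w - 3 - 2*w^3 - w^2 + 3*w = -9*m^3 + 44*m^2 - 49*m - 2*w^3 + w^2*(17*m + 6) + w*(10*m^2 - 40*m + 2) - 6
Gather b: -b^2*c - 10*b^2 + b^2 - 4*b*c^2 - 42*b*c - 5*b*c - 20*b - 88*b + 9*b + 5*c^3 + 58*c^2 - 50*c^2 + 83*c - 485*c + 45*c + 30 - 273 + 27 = b^2*(-c - 9) + b*(-4*c^2 - 47*c - 99) + 5*c^3 + 8*c^2 - 357*c - 216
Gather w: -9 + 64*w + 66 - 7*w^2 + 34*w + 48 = -7*w^2 + 98*w + 105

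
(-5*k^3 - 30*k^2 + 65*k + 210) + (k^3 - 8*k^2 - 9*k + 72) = -4*k^3 - 38*k^2 + 56*k + 282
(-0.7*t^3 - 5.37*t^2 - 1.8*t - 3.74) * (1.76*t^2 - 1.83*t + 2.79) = -1.232*t^5 - 8.1702*t^4 + 4.7061*t^3 - 18.2707*t^2 + 1.8222*t - 10.4346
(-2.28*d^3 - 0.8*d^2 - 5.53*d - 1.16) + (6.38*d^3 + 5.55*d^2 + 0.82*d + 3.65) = 4.1*d^3 + 4.75*d^2 - 4.71*d + 2.49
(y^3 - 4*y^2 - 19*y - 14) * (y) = y^4 - 4*y^3 - 19*y^2 - 14*y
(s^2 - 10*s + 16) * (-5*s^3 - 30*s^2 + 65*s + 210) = -5*s^5 + 20*s^4 + 285*s^3 - 920*s^2 - 1060*s + 3360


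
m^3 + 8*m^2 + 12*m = m*(m + 2)*(m + 6)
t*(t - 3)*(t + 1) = t^3 - 2*t^2 - 3*t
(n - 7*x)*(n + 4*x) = n^2 - 3*n*x - 28*x^2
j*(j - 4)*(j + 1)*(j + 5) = j^4 + 2*j^3 - 19*j^2 - 20*j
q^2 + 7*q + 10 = (q + 2)*(q + 5)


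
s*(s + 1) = s^2 + s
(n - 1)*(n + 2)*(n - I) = n^3 + n^2 - I*n^2 - 2*n - I*n + 2*I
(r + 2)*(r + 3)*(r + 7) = r^3 + 12*r^2 + 41*r + 42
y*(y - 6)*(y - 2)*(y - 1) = y^4 - 9*y^3 + 20*y^2 - 12*y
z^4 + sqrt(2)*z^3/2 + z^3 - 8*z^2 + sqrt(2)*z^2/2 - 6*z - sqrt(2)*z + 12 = (z - 1)*(z + 2)*(z - 3*sqrt(2)/2)*(z + 2*sqrt(2))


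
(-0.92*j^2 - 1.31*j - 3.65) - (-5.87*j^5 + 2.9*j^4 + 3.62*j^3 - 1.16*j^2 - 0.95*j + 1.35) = 5.87*j^5 - 2.9*j^4 - 3.62*j^3 + 0.24*j^2 - 0.36*j - 5.0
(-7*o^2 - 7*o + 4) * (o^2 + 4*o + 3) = -7*o^4 - 35*o^3 - 45*o^2 - 5*o + 12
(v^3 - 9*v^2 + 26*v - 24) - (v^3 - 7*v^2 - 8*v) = -2*v^2 + 34*v - 24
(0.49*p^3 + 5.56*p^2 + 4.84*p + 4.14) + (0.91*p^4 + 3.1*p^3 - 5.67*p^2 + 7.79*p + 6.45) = 0.91*p^4 + 3.59*p^3 - 0.11*p^2 + 12.63*p + 10.59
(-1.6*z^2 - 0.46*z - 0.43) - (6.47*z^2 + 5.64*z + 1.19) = -8.07*z^2 - 6.1*z - 1.62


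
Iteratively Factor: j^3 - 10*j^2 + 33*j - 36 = (j - 3)*(j^2 - 7*j + 12) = (j - 3)^2*(j - 4)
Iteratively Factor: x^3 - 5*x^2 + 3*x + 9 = (x + 1)*(x^2 - 6*x + 9) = (x - 3)*(x + 1)*(x - 3)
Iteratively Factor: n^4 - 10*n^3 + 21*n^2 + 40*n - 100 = (n - 5)*(n^3 - 5*n^2 - 4*n + 20) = (n - 5)*(n + 2)*(n^2 - 7*n + 10) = (n - 5)^2*(n + 2)*(n - 2)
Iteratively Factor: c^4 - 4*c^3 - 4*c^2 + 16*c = (c - 2)*(c^3 - 2*c^2 - 8*c) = (c - 2)*(c + 2)*(c^2 - 4*c) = (c - 4)*(c - 2)*(c + 2)*(c)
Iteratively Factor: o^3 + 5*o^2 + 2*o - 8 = (o - 1)*(o^2 + 6*o + 8) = (o - 1)*(o + 2)*(o + 4)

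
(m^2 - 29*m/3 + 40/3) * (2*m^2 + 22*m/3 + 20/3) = 2*m^4 - 12*m^3 - 338*m^2/9 + 100*m/3 + 800/9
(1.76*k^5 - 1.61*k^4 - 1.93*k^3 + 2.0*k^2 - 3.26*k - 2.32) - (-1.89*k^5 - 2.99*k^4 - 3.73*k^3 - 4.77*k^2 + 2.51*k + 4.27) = 3.65*k^5 + 1.38*k^4 + 1.8*k^3 + 6.77*k^2 - 5.77*k - 6.59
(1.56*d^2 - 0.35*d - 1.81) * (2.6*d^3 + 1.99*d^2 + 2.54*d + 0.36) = 4.056*d^5 + 2.1944*d^4 - 1.4401*d^3 - 3.9293*d^2 - 4.7234*d - 0.6516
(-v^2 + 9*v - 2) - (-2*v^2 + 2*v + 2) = v^2 + 7*v - 4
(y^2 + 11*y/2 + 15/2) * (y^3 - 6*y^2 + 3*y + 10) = y^5 - y^4/2 - 45*y^3/2 - 37*y^2/2 + 155*y/2 + 75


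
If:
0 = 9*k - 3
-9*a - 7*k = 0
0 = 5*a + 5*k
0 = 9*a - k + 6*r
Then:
No Solution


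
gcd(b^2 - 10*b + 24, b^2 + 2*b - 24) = b - 4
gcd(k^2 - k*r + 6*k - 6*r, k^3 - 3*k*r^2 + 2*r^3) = -k + r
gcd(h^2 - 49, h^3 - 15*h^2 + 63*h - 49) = h - 7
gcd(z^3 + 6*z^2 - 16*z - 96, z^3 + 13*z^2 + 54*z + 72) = z^2 + 10*z + 24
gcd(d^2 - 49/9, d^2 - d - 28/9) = d - 7/3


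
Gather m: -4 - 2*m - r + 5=-2*m - r + 1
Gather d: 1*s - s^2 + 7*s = -s^2 + 8*s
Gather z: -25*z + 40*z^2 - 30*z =40*z^2 - 55*z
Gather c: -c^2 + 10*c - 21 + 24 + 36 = -c^2 + 10*c + 39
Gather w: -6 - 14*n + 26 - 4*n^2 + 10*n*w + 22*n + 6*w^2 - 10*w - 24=-4*n^2 + 8*n + 6*w^2 + w*(10*n - 10) - 4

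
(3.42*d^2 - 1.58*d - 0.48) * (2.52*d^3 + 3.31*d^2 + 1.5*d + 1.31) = 8.6184*d^5 + 7.3386*d^4 - 1.3094*d^3 + 0.5214*d^2 - 2.7898*d - 0.6288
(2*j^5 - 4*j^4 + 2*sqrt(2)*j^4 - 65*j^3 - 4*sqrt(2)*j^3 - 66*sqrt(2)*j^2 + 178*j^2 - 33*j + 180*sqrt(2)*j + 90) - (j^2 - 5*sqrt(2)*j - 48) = 2*j^5 - 4*j^4 + 2*sqrt(2)*j^4 - 65*j^3 - 4*sqrt(2)*j^3 - 66*sqrt(2)*j^2 + 177*j^2 - 33*j + 185*sqrt(2)*j + 138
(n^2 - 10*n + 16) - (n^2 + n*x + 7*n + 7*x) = -n*x - 17*n - 7*x + 16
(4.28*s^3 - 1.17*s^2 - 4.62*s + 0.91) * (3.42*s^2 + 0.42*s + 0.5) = 14.6376*s^5 - 2.2038*s^4 - 14.1518*s^3 + 0.5868*s^2 - 1.9278*s + 0.455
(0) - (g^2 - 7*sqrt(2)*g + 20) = -g^2 + 7*sqrt(2)*g - 20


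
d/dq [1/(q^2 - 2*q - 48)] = 2*(1 - q)/(-q^2 + 2*q + 48)^2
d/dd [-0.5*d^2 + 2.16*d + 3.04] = 2.16 - 1.0*d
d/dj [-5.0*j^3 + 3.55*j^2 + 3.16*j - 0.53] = -15.0*j^2 + 7.1*j + 3.16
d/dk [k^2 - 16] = 2*k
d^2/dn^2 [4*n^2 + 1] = 8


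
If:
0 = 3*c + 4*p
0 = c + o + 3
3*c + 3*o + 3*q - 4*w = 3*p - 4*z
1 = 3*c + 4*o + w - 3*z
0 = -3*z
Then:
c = w - 13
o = 10 - w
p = 39/4 - 3*w/4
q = 7*w/12 + 51/4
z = 0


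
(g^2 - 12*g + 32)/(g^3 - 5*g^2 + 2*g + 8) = (g - 8)/(g^2 - g - 2)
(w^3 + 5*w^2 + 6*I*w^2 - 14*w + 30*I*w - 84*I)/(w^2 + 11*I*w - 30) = (w^2 + 5*w - 14)/(w + 5*I)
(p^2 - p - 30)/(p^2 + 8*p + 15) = (p - 6)/(p + 3)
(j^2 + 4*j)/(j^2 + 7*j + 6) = j*(j + 4)/(j^2 + 7*j + 6)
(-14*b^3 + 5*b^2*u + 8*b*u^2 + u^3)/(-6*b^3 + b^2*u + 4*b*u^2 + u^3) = (7*b + u)/(3*b + u)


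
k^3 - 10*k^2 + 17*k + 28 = (k - 7)*(k - 4)*(k + 1)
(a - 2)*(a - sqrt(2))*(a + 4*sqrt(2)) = a^3 - 2*a^2 + 3*sqrt(2)*a^2 - 6*sqrt(2)*a - 8*a + 16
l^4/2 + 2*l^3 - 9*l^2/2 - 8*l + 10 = (l/2 + 1)*(l - 2)*(l - 1)*(l + 5)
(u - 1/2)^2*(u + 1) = u^3 - 3*u/4 + 1/4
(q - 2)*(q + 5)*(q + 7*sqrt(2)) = q^3 + 3*q^2 + 7*sqrt(2)*q^2 - 10*q + 21*sqrt(2)*q - 70*sqrt(2)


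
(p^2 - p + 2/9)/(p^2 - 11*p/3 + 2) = (p - 1/3)/(p - 3)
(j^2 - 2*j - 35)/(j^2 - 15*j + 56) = (j + 5)/(j - 8)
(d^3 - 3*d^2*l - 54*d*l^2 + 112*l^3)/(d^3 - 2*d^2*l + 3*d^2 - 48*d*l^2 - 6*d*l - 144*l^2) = (d^2 + 5*d*l - 14*l^2)/(d^2 + 6*d*l + 3*d + 18*l)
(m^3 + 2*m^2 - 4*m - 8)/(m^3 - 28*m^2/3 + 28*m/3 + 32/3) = 3*(m^2 + 4*m + 4)/(3*m^2 - 22*m - 16)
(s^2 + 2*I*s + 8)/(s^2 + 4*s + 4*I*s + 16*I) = (s - 2*I)/(s + 4)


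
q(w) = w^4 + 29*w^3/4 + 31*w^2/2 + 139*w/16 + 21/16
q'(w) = 4*w^3 + 87*w^2/4 + 31*w + 139/16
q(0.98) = 32.46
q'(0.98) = 63.72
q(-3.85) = 3.59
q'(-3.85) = -16.54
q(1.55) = 84.79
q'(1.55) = 123.89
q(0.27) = 4.94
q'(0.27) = 18.72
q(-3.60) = 0.62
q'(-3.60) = -7.66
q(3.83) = 884.45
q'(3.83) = 671.19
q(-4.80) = 45.78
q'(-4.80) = -81.36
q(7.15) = 6119.40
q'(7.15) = 2804.36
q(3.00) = 443.62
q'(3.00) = 405.44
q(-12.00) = 10337.06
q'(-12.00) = -4143.31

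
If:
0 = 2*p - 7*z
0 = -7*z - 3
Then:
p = -3/2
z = -3/7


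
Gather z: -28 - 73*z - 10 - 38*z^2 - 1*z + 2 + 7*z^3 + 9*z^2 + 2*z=7*z^3 - 29*z^2 - 72*z - 36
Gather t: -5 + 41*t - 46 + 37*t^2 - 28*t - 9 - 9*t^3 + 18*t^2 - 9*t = -9*t^3 + 55*t^2 + 4*t - 60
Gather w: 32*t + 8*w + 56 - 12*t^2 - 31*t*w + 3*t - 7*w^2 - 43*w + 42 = -12*t^2 + 35*t - 7*w^2 + w*(-31*t - 35) + 98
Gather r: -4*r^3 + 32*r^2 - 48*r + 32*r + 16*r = -4*r^3 + 32*r^2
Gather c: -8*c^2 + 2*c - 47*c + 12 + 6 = -8*c^2 - 45*c + 18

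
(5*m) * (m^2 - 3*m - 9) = 5*m^3 - 15*m^2 - 45*m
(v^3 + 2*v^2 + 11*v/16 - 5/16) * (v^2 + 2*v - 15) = v^5 + 4*v^4 - 165*v^3/16 - 463*v^2/16 - 175*v/16 + 75/16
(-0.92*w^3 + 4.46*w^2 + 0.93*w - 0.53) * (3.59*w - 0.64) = -3.3028*w^4 + 16.6002*w^3 + 0.4843*w^2 - 2.4979*w + 0.3392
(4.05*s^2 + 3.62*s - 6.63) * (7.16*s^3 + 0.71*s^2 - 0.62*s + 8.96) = 28.998*s^5 + 28.7947*s^4 - 47.4116*s^3 + 29.3363*s^2 + 36.5458*s - 59.4048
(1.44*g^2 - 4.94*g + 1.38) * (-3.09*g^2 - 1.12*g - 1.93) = -4.4496*g^4 + 13.6518*g^3 - 1.5106*g^2 + 7.9886*g - 2.6634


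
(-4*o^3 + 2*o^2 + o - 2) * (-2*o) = 8*o^4 - 4*o^3 - 2*o^2 + 4*o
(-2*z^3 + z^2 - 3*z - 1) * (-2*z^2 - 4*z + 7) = 4*z^5 + 6*z^4 - 12*z^3 + 21*z^2 - 17*z - 7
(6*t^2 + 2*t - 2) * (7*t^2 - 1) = 42*t^4 + 14*t^3 - 20*t^2 - 2*t + 2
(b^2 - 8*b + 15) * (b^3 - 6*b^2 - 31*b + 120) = b^5 - 14*b^4 + 32*b^3 + 278*b^2 - 1425*b + 1800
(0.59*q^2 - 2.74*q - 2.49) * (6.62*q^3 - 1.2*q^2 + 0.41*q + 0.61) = 3.9058*q^5 - 18.8468*q^4 - 12.9539*q^3 + 2.2245*q^2 - 2.6923*q - 1.5189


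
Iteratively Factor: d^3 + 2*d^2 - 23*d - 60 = (d - 5)*(d^2 + 7*d + 12) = (d - 5)*(d + 4)*(d + 3)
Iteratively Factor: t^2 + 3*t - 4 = (t - 1)*(t + 4)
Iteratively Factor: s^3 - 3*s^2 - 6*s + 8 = (s - 4)*(s^2 + s - 2) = (s - 4)*(s - 1)*(s + 2)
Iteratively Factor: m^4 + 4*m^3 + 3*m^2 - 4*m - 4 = (m - 1)*(m^3 + 5*m^2 + 8*m + 4) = (m - 1)*(m + 1)*(m^2 + 4*m + 4) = (m - 1)*(m + 1)*(m + 2)*(m + 2)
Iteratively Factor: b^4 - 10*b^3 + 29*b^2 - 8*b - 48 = (b - 4)*(b^3 - 6*b^2 + 5*b + 12) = (b - 4)*(b - 3)*(b^2 - 3*b - 4) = (b - 4)*(b - 3)*(b + 1)*(b - 4)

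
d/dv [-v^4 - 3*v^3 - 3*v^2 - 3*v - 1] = -4*v^3 - 9*v^2 - 6*v - 3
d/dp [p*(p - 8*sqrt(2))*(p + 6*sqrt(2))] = 3*p^2 - 4*sqrt(2)*p - 96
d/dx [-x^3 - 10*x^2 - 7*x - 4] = -3*x^2 - 20*x - 7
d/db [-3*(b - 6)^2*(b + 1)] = 3*(4 - 3*b)*(b - 6)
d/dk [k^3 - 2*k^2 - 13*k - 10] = 3*k^2 - 4*k - 13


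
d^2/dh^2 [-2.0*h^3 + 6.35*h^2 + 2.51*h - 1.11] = 12.7 - 12.0*h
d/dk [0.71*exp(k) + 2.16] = 0.71*exp(k)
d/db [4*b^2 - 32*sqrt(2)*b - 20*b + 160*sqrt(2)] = 8*b - 32*sqrt(2) - 20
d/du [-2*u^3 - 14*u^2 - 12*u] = -6*u^2 - 28*u - 12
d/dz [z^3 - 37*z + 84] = 3*z^2 - 37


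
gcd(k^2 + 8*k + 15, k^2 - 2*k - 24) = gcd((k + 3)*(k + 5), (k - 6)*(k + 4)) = 1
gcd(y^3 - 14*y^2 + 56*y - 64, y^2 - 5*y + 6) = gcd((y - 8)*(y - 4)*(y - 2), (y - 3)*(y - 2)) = y - 2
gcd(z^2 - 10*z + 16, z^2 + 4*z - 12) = z - 2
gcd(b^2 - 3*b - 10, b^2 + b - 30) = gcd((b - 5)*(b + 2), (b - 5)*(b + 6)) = b - 5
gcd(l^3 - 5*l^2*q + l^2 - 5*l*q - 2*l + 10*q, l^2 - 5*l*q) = -l + 5*q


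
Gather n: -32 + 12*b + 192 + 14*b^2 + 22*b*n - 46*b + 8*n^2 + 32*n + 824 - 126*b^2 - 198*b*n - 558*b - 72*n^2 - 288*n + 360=-112*b^2 - 592*b - 64*n^2 + n*(-176*b - 256) + 1344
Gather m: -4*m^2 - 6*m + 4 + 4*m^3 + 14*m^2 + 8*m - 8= 4*m^3 + 10*m^2 + 2*m - 4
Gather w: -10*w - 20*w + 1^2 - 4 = -30*w - 3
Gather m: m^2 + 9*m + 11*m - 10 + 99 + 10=m^2 + 20*m + 99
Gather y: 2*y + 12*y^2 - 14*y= 12*y^2 - 12*y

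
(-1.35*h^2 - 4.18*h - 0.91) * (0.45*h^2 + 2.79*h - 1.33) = -0.6075*h^4 - 5.6475*h^3 - 10.2762*h^2 + 3.0205*h + 1.2103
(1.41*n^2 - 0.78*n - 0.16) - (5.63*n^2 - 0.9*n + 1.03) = -4.22*n^2 + 0.12*n - 1.19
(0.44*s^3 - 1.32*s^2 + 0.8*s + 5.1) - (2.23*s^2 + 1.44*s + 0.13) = 0.44*s^3 - 3.55*s^2 - 0.64*s + 4.97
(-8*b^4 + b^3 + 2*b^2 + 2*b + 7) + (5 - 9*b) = -8*b^4 + b^3 + 2*b^2 - 7*b + 12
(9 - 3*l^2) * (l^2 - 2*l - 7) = -3*l^4 + 6*l^3 + 30*l^2 - 18*l - 63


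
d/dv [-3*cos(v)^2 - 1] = 3*sin(2*v)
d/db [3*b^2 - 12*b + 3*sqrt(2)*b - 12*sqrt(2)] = 6*b - 12 + 3*sqrt(2)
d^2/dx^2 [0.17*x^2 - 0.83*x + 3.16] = 0.340000000000000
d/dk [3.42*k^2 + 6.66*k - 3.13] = 6.84*k + 6.66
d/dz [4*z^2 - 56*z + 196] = 8*z - 56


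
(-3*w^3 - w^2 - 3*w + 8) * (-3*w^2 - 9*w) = 9*w^5 + 30*w^4 + 18*w^3 + 3*w^2 - 72*w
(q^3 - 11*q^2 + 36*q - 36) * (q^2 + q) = q^5 - 10*q^4 + 25*q^3 - 36*q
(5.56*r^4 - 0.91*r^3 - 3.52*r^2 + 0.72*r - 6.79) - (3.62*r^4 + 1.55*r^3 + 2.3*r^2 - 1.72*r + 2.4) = 1.94*r^4 - 2.46*r^3 - 5.82*r^2 + 2.44*r - 9.19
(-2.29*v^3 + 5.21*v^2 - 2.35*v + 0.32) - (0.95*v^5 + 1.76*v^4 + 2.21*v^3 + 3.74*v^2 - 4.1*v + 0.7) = -0.95*v^5 - 1.76*v^4 - 4.5*v^3 + 1.47*v^2 + 1.75*v - 0.38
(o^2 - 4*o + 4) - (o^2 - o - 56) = 60 - 3*o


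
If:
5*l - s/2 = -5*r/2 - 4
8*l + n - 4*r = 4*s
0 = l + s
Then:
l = -s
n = 104*s/5 - 32/5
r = 11*s/5 - 8/5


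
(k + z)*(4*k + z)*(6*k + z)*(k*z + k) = 24*k^4*z + 24*k^4 + 34*k^3*z^2 + 34*k^3*z + 11*k^2*z^3 + 11*k^2*z^2 + k*z^4 + k*z^3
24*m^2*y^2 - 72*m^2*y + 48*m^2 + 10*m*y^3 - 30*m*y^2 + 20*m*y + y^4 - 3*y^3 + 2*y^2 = (4*m + y)*(6*m + y)*(y - 2)*(y - 1)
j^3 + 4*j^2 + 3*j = j*(j + 1)*(j + 3)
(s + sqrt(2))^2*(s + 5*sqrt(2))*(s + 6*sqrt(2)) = s^4 + 13*sqrt(2)*s^3 + 106*s^2 + 142*sqrt(2)*s + 120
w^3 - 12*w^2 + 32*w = w*(w - 8)*(w - 4)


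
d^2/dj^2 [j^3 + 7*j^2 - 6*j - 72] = 6*j + 14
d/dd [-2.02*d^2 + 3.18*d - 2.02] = 3.18 - 4.04*d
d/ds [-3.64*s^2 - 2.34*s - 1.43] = -7.28*s - 2.34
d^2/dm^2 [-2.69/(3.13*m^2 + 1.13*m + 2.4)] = (52.707322*m^2 + 19.028522*m - 2.69*(6.26*m + 1.13)*(12.52*m + 2.26) + 40.41456)/(3.13*m^2 + 1.13*m + 2.4)^3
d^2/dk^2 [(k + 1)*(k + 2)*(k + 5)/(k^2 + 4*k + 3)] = -4/(k^3 + 9*k^2 + 27*k + 27)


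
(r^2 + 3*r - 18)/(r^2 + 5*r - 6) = (r - 3)/(r - 1)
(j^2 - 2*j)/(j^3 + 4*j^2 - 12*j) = 1/(j + 6)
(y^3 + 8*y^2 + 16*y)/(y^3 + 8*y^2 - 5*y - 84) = y*(y + 4)/(y^2 + 4*y - 21)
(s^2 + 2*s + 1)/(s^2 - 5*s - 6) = (s + 1)/(s - 6)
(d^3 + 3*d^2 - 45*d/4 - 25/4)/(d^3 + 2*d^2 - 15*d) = (d^2 - 2*d - 5/4)/(d*(d - 3))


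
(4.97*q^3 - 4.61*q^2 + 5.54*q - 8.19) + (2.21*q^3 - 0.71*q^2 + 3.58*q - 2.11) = 7.18*q^3 - 5.32*q^2 + 9.12*q - 10.3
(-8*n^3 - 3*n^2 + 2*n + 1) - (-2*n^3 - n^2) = -6*n^3 - 2*n^2 + 2*n + 1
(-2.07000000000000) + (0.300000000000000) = -1.77000000000000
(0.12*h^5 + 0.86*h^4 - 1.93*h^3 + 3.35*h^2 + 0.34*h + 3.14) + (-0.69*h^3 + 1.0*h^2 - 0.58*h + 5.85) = 0.12*h^5 + 0.86*h^4 - 2.62*h^3 + 4.35*h^2 - 0.24*h + 8.99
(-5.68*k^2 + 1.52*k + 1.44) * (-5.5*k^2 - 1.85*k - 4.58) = 31.24*k^4 + 2.148*k^3 + 15.2824*k^2 - 9.6256*k - 6.5952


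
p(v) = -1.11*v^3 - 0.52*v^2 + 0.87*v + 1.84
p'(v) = -3.33*v^2 - 1.04*v + 0.87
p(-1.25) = 2.11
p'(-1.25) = -3.03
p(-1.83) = 5.31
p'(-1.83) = -8.38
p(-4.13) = 67.57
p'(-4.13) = -51.63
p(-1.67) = 4.11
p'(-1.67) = -6.68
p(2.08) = -8.59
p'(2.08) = -15.70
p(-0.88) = 1.43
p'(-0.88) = -0.79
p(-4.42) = 83.69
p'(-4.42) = -59.59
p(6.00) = -251.42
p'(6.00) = -125.25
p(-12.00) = 1834.60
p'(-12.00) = -466.17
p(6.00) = -251.42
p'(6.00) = -125.25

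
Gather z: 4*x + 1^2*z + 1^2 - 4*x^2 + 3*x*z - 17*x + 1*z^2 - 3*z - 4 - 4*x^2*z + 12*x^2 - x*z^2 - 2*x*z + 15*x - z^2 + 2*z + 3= 8*x^2 - x*z^2 + 2*x + z*(-4*x^2 + x)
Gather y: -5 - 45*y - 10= -45*y - 15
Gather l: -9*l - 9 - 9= -9*l - 18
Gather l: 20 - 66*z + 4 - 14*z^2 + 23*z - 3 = -14*z^2 - 43*z + 21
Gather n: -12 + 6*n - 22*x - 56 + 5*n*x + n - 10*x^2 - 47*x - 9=n*(5*x + 7) - 10*x^2 - 69*x - 77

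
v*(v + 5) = v^2 + 5*v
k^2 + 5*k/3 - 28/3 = (k - 7/3)*(k + 4)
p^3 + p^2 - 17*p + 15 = (p - 3)*(p - 1)*(p + 5)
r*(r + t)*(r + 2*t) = r^3 + 3*r^2*t + 2*r*t^2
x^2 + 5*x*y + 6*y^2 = (x + 2*y)*(x + 3*y)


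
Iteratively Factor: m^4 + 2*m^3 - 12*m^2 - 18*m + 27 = (m + 3)*(m^3 - m^2 - 9*m + 9) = (m + 3)^2*(m^2 - 4*m + 3) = (m - 3)*(m + 3)^2*(m - 1)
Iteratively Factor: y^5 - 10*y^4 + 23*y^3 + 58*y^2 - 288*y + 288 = (y - 4)*(y^4 - 6*y^3 - y^2 + 54*y - 72) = (y - 4)^2*(y^3 - 2*y^2 - 9*y + 18) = (y - 4)^2*(y + 3)*(y^2 - 5*y + 6) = (y - 4)^2*(y - 3)*(y + 3)*(y - 2)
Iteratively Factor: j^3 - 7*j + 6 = (j - 2)*(j^2 + 2*j - 3) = (j - 2)*(j - 1)*(j + 3)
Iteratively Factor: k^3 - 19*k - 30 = (k - 5)*(k^2 + 5*k + 6) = (k - 5)*(k + 3)*(k + 2)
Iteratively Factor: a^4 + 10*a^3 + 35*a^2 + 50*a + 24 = (a + 3)*(a^3 + 7*a^2 + 14*a + 8) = (a + 1)*(a + 3)*(a^2 + 6*a + 8) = (a + 1)*(a + 3)*(a + 4)*(a + 2)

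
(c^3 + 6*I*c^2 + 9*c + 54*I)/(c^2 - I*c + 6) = (c^2 + 9*I*c - 18)/(c + 2*I)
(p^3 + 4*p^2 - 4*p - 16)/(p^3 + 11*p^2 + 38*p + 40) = (p - 2)/(p + 5)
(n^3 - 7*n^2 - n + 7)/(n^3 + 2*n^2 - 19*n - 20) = (n^2 - 8*n + 7)/(n^2 + n - 20)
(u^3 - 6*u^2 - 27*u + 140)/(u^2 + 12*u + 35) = (u^2 - 11*u + 28)/(u + 7)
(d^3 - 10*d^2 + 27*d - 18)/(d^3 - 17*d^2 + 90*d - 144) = (d - 1)/(d - 8)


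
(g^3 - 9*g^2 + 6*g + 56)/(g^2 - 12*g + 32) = (g^2 - 5*g - 14)/(g - 8)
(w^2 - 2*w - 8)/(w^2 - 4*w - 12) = (w - 4)/(w - 6)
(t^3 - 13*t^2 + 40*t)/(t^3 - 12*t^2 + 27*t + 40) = t/(t + 1)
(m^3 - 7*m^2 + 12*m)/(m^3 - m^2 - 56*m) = (-m^2 + 7*m - 12)/(-m^2 + m + 56)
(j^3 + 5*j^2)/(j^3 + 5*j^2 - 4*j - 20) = j^2/(j^2 - 4)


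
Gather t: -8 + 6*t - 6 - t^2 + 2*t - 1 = -t^2 + 8*t - 15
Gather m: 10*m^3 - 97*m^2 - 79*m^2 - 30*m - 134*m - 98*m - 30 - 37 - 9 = 10*m^3 - 176*m^2 - 262*m - 76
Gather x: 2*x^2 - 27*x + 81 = 2*x^2 - 27*x + 81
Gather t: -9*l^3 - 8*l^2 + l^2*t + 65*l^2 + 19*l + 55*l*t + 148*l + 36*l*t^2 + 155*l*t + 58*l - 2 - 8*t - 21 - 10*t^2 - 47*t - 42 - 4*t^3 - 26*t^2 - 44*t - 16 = -9*l^3 + 57*l^2 + 225*l - 4*t^3 + t^2*(36*l - 36) + t*(l^2 + 210*l - 99) - 81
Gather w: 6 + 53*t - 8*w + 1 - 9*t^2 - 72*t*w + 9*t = -9*t^2 + 62*t + w*(-72*t - 8) + 7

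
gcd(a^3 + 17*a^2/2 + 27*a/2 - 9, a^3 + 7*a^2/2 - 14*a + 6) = a^2 + 11*a/2 - 3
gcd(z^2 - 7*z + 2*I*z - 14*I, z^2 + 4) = z + 2*I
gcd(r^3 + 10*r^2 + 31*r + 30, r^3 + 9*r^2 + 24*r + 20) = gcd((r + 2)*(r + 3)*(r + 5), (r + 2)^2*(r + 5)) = r^2 + 7*r + 10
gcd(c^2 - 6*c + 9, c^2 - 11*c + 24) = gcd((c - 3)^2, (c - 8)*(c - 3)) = c - 3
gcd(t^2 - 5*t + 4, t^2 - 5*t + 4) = t^2 - 5*t + 4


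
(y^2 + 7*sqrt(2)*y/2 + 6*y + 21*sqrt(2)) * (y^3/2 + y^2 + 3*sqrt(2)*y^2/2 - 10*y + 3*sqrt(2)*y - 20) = y^5/2 + 4*y^4 + 13*sqrt(2)*y^4/4 + 13*y^3/2 + 26*sqrt(2)*y^3 + 4*y^2 + 4*sqrt(2)*y^2 - 280*sqrt(2)*y + 6*y - 420*sqrt(2)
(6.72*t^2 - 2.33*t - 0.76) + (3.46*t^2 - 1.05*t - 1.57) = 10.18*t^2 - 3.38*t - 2.33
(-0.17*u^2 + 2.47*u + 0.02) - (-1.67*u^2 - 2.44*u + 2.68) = 1.5*u^2 + 4.91*u - 2.66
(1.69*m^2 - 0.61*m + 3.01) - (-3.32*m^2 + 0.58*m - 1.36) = 5.01*m^2 - 1.19*m + 4.37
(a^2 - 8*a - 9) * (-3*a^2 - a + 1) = -3*a^4 + 23*a^3 + 36*a^2 + a - 9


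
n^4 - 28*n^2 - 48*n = n*(n - 6)*(n + 2)*(n + 4)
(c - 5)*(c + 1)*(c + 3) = c^3 - c^2 - 17*c - 15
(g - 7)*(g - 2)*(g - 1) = g^3 - 10*g^2 + 23*g - 14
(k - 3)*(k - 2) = k^2 - 5*k + 6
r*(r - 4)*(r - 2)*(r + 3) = r^4 - 3*r^3 - 10*r^2 + 24*r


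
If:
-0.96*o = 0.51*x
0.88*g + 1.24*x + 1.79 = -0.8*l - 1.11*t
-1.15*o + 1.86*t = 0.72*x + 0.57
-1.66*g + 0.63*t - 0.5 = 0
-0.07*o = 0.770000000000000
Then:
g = 0.28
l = -36.74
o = -11.00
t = 1.52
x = 20.71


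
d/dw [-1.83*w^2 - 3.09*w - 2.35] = -3.66*w - 3.09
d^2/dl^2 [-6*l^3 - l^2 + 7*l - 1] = -36*l - 2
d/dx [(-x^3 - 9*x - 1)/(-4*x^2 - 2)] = (2*x^4 - 15*x^2 - 4*x + 9)/(2*(4*x^4 + 4*x^2 + 1))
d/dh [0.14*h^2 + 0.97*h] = 0.28*h + 0.97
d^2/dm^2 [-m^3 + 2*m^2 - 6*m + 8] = 4 - 6*m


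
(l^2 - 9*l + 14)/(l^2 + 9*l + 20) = (l^2 - 9*l + 14)/(l^2 + 9*l + 20)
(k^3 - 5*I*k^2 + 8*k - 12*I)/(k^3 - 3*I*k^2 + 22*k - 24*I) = (k + 2*I)/(k + 4*I)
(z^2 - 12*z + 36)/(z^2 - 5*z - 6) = (z - 6)/(z + 1)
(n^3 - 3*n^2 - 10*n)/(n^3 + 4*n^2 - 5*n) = (n^2 - 3*n - 10)/(n^2 + 4*n - 5)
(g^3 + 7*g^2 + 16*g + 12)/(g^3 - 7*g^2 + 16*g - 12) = (g^3 + 7*g^2 + 16*g + 12)/(g^3 - 7*g^2 + 16*g - 12)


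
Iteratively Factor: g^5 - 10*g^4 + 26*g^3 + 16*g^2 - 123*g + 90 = (g + 2)*(g^4 - 12*g^3 + 50*g^2 - 84*g + 45) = (g - 1)*(g + 2)*(g^3 - 11*g^2 + 39*g - 45) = (g - 3)*(g - 1)*(g + 2)*(g^2 - 8*g + 15) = (g - 3)^2*(g - 1)*(g + 2)*(g - 5)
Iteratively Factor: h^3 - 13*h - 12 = (h + 3)*(h^2 - 3*h - 4) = (h - 4)*(h + 3)*(h + 1)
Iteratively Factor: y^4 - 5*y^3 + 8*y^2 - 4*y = (y - 2)*(y^3 - 3*y^2 + 2*y) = (y - 2)^2*(y^2 - y) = y*(y - 2)^2*(y - 1)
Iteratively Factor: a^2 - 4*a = (a)*(a - 4)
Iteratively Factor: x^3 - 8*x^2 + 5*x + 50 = (x - 5)*(x^2 - 3*x - 10) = (x - 5)^2*(x + 2)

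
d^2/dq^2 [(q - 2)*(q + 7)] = 2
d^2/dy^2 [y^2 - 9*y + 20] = 2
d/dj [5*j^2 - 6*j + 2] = 10*j - 6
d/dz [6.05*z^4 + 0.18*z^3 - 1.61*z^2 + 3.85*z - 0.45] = 24.2*z^3 + 0.54*z^2 - 3.22*z + 3.85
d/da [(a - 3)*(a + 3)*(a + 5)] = 3*a^2 + 10*a - 9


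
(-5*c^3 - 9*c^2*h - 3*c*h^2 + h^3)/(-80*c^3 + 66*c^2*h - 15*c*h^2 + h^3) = (c^2 + 2*c*h + h^2)/(16*c^2 - 10*c*h + h^2)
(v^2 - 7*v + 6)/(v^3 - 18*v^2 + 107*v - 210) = (v - 1)/(v^2 - 12*v + 35)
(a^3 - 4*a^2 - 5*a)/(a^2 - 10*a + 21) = a*(a^2 - 4*a - 5)/(a^2 - 10*a + 21)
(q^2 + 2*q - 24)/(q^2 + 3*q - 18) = (q - 4)/(q - 3)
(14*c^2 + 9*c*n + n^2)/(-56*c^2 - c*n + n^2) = (-2*c - n)/(8*c - n)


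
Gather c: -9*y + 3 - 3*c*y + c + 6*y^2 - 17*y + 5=c*(1 - 3*y) + 6*y^2 - 26*y + 8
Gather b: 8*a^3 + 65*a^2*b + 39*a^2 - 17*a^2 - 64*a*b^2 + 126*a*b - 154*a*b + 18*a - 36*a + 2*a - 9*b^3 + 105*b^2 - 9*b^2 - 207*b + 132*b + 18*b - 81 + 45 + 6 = 8*a^3 + 22*a^2 - 16*a - 9*b^3 + b^2*(96 - 64*a) + b*(65*a^2 - 28*a - 57) - 30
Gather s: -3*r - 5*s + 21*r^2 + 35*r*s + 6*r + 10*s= 21*r^2 + 3*r + s*(35*r + 5)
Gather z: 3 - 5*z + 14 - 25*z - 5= 12 - 30*z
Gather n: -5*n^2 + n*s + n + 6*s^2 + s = -5*n^2 + n*(s + 1) + 6*s^2 + s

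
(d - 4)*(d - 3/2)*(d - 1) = d^3 - 13*d^2/2 + 23*d/2 - 6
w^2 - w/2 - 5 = (w - 5/2)*(w + 2)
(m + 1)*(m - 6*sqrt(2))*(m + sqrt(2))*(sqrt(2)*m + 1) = sqrt(2)*m^4 - 9*m^3 + sqrt(2)*m^3 - 17*sqrt(2)*m^2 - 9*m^2 - 17*sqrt(2)*m - 12*m - 12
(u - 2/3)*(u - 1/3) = u^2 - u + 2/9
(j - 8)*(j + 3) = j^2 - 5*j - 24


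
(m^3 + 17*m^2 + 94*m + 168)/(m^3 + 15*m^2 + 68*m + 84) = (m + 4)/(m + 2)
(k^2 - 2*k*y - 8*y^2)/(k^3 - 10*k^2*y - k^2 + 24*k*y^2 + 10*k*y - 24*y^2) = (-k - 2*y)/(-k^2 + 6*k*y + k - 6*y)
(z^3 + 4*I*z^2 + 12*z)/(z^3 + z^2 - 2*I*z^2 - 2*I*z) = (z + 6*I)/(z + 1)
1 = 1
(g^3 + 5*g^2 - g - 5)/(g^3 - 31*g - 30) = (g - 1)/(g - 6)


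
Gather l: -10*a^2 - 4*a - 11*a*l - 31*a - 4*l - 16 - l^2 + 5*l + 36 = -10*a^2 - 35*a - l^2 + l*(1 - 11*a) + 20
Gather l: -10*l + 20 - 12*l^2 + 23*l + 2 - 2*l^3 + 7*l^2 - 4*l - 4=-2*l^3 - 5*l^2 + 9*l + 18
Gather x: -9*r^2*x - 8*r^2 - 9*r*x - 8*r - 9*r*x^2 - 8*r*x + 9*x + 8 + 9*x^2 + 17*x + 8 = -8*r^2 - 8*r + x^2*(9 - 9*r) + x*(-9*r^2 - 17*r + 26) + 16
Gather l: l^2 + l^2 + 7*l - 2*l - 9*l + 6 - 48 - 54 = 2*l^2 - 4*l - 96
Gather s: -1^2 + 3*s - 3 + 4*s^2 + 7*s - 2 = 4*s^2 + 10*s - 6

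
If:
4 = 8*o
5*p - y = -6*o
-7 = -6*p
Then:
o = 1/2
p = 7/6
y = 53/6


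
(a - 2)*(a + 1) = a^2 - a - 2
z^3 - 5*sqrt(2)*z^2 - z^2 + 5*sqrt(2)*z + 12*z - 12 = (z - 1)*(z - 3*sqrt(2))*(z - 2*sqrt(2))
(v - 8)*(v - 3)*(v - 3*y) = v^3 - 3*v^2*y - 11*v^2 + 33*v*y + 24*v - 72*y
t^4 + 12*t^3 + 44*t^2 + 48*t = t*(t + 2)*(t + 4)*(t + 6)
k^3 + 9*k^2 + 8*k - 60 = (k - 2)*(k + 5)*(k + 6)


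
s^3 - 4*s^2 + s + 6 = (s - 3)*(s - 2)*(s + 1)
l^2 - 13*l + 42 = (l - 7)*(l - 6)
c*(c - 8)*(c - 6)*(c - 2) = c^4 - 16*c^3 + 76*c^2 - 96*c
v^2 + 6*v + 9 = (v + 3)^2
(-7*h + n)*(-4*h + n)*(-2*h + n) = -56*h^3 + 50*h^2*n - 13*h*n^2 + n^3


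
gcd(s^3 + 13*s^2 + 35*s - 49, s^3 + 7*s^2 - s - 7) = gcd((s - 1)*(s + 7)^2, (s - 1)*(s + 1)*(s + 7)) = s^2 + 6*s - 7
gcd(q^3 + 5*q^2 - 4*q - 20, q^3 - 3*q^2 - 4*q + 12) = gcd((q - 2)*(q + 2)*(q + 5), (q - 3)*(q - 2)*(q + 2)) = q^2 - 4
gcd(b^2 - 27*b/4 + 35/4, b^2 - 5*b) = b - 5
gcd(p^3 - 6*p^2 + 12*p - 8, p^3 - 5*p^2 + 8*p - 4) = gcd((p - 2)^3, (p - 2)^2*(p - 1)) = p^2 - 4*p + 4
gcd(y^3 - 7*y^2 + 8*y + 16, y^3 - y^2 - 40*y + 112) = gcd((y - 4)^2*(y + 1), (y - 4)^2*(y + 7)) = y^2 - 8*y + 16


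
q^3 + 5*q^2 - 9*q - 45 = (q - 3)*(q + 3)*(q + 5)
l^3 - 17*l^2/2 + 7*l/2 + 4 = (l - 8)*(l - 1)*(l + 1/2)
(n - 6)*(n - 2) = n^2 - 8*n + 12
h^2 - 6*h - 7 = (h - 7)*(h + 1)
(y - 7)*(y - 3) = y^2 - 10*y + 21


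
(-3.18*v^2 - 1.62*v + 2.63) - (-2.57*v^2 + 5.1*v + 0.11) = -0.61*v^2 - 6.72*v + 2.52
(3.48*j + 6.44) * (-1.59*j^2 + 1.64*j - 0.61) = -5.5332*j^3 - 4.5324*j^2 + 8.4388*j - 3.9284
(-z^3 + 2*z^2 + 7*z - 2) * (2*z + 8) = -2*z^4 - 4*z^3 + 30*z^2 + 52*z - 16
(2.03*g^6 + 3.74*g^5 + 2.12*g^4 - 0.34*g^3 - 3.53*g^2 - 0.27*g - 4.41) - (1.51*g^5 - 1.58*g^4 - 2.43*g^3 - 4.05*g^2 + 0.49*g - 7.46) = 2.03*g^6 + 2.23*g^5 + 3.7*g^4 + 2.09*g^3 + 0.52*g^2 - 0.76*g + 3.05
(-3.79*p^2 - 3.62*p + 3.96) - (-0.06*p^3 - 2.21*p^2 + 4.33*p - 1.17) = 0.06*p^3 - 1.58*p^2 - 7.95*p + 5.13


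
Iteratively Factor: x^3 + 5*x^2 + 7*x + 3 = (x + 1)*(x^2 + 4*x + 3) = (x + 1)^2*(x + 3)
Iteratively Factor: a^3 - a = (a + 1)*(a^2 - a) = (a - 1)*(a + 1)*(a)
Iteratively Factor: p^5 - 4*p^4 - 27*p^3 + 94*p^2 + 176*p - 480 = (p - 5)*(p^4 + p^3 - 22*p^2 - 16*p + 96) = (p - 5)*(p + 3)*(p^3 - 2*p^2 - 16*p + 32) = (p - 5)*(p + 3)*(p + 4)*(p^2 - 6*p + 8) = (p - 5)*(p - 2)*(p + 3)*(p + 4)*(p - 4)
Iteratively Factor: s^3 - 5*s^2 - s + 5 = (s - 1)*(s^2 - 4*s - 5) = (s - 1)*(s + 1)*(s - 5)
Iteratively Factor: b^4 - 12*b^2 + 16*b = (b - 2)*(b^3 + 2*b^2 - 8*b) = (b - 2)*(b + 4)*(b^2 - 2*b) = b*(b - 2)*(b + 4)*(b - 2)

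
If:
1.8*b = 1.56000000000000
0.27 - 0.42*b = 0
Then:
No Solution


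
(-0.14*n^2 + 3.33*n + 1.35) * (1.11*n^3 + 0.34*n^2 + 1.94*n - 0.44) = -0.1554*n^5 + 3.6487*n^4 + 2.3591*n^3 + 6.9808*n^2 + 1.1538*n - 0.594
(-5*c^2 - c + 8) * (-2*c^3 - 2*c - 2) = 10*c^5 + 2*c^4 - 6*c^3 + 12*c^2 - 14*c - 16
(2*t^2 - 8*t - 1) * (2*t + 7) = 4*t^3 - 2*t^2 - 58*t - 7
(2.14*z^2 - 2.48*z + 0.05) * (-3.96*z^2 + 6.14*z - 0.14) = -8.4744*z^4 + 22.9604*z^3 - 15.7248*z^2 + 0.6542*z - 0.007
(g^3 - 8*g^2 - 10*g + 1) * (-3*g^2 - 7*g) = -3*g^5 + 17*g^4 + 86*g^3 + 67*g^2 - 7*g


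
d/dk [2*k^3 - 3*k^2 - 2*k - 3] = 6*k^2 - 6*k - 2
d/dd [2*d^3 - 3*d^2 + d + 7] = 6*d^2 - 6*d + 1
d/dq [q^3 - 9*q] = 3*q^2 - 9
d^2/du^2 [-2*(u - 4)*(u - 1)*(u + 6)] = -12*u - 4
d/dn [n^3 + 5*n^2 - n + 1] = 3*n^2 + 10*n - 1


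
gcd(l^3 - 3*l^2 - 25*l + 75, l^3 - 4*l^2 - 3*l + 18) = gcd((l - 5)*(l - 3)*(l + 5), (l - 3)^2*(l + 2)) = l - 3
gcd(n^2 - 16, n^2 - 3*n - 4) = n - 4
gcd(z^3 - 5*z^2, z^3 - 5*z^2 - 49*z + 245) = z - 5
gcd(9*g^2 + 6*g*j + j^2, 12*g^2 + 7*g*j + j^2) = 3*g + j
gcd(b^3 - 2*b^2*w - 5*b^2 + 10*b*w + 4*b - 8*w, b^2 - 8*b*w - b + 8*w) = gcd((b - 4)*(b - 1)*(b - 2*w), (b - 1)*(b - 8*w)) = b - 1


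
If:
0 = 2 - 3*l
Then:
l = 2/3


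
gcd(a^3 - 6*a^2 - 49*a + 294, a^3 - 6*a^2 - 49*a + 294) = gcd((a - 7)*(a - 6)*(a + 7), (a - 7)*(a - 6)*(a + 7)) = a^3 - 6*a^2 - 49*a + 294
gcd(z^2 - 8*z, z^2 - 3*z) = z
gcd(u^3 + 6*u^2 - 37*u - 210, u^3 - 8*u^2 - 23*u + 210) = u^2 - u - 30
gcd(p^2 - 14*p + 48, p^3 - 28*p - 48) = p - 6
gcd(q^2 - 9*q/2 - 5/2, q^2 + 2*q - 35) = q - 5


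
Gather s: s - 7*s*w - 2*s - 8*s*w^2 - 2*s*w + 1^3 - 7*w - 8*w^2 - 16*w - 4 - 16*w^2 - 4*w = s*(-8*w^2 - 9*w - 1) - 24*w^2 - 27*w - 3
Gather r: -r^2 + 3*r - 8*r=-r^2 - 5*r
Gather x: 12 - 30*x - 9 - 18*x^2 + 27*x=-18*x^2 - 3*x + 3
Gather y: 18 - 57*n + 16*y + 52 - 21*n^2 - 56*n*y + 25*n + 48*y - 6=-21*n^2 - 32*n + y*(64 - 56*n) + 64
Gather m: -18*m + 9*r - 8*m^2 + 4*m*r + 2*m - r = -8*m^2 + m*(4*r - 16) + 8*r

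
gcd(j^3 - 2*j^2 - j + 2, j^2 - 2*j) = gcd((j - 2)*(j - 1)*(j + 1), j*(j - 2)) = j - 2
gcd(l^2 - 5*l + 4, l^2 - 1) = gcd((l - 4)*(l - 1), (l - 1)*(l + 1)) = l - 1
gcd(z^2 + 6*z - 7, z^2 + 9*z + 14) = z + 7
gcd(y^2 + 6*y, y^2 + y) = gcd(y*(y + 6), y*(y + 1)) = y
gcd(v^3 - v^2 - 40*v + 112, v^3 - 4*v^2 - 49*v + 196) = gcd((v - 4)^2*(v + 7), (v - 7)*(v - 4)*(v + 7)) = v^2 + 3*v - 28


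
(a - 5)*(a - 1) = a^2 - 6*a + 5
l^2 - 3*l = l*(l - 3)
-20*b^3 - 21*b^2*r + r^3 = (-5*b + r)*(b + r)*(4*b + r)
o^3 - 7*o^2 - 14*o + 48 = (o - 8)*(o - 2)*(o + 3)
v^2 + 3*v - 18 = (v - 3)*(v + 6)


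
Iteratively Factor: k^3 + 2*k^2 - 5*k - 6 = (k - 2)*(k^2 + 4*k + 3) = (k - 2)*(k + 3)*(k + 1)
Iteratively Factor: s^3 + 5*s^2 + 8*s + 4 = (s + 1)*(s^2 + 4*s + 4) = (s + 1)*(s + 2)*(s + 2)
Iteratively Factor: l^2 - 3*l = (l)*(l - 3)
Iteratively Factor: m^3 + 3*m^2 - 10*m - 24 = (m - 3)*(m^2 + 6*m + 8) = (m - 3)*(m + 4)*(m + 2)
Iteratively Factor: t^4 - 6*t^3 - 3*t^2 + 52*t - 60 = (t + 3)*(t^3 - 9*t^2 + 24*t - 20) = (t - 5)*(t + 3)*(t^2 - 4*t + 4) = (t - 5)*(t - 2)*(t + 3)*(t - 2)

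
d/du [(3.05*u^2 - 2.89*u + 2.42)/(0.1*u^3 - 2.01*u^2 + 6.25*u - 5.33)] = (-0.305*u^4 + 0.578000000000001*u^3 + 12.5276*u^2 - 22.7846*u + 0.278700000000001)/(0.01*u^6 - 0.402*u^5 + 5.2901*u^4 - 26.191*u^3 + 60.4891*u^2 - 66.625*u + 28.4089)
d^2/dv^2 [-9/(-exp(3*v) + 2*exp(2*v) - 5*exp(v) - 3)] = 9*((-9*exp(2*v) + 8*exp(v) - 5)*(exp(3*v) - 2*exp(2*v) + 5*exp(v) + 3) + 2*(3*exp(2*v) - 4*exp(v) + 5)^2*exp(v))*exp(v)/(exp(3*v) - 2*exp(2*v) + 5*exp(v) + 3)^3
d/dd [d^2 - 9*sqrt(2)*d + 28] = 2*d - 9*sqrt(2)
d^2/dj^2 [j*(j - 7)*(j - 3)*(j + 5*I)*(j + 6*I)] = 20*j^3 + j^2*(-120 + 132*I) + j*(-54 - 660*I) + 600 + 462*I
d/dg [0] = 0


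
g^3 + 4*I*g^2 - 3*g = g*(g + I)*(g + 3*I)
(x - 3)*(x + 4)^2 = x^3 + 5*x^2 - 8*x - 48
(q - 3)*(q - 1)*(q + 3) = q^3 - q^2 - 9*q + 9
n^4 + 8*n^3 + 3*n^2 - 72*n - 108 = (n - 3)*(n + 2)*(n + 3)*(n + 6)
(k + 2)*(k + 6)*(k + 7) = k^3 + 15*k^2 + 68*k + 84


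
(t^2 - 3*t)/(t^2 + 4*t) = (t - 3)/(t + 4)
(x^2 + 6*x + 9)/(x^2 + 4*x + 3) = (x + 3)/(x + 1)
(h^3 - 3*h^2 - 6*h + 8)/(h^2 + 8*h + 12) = (h^2 - 5*h + 4)/(h + 6)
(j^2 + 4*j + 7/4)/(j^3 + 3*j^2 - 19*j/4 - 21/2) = (2*j + 1)/(2*j^2 - j - 6)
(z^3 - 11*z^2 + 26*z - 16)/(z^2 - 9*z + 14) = (z^2 - 9*z + 8)/(z - 7)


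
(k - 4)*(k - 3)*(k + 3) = k^3 - 4*k^2 - 9*k + 36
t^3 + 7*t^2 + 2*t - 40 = (t - 2)*(t + 4)*(t + 5)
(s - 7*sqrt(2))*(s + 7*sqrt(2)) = s^2 - 98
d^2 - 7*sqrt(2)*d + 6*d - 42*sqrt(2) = (d + 6)*(d - 7*sqrt(2))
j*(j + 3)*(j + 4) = j^3 + 7*j^2 + 12*j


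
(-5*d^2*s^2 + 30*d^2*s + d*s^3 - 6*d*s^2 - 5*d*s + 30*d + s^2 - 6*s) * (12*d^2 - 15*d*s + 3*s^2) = -60*d^4*s^2 + 360*d^4*s + 87*d^3*s^3 - 522*d^3*s^2 - 60*d^3*s + 360*d^3 - 30*d^2*s^4 + 180*d^2*s^3 + 87*d^2*s^2 - 522*d^2*s + 3*d*s^5 - 18*d*s^4 - 30*d*s^3 + 180*d*s^2 + 3*s^4 - 18*s^3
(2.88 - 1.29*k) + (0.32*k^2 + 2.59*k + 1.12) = 0.32*k^2 + 1.3*k + 4.0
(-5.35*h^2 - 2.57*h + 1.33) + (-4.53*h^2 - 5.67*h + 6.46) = -9.88*h^2 - 8.24*h + 7.79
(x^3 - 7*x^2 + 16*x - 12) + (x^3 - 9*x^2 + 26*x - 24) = 2*x^3 - 16*x^2 + 42*x - 36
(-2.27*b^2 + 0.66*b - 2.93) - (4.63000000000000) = -2.27*b^2 + 0.66*b - 7.56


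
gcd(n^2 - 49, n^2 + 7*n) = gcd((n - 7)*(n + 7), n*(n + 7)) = n + 7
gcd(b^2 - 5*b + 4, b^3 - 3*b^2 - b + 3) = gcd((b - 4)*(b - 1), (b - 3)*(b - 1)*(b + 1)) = b - 1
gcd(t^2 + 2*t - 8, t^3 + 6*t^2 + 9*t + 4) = t + 4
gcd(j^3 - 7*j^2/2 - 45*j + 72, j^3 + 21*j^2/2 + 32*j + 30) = j + 6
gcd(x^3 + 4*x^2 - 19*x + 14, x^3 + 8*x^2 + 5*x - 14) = x^2 + 6*x - 7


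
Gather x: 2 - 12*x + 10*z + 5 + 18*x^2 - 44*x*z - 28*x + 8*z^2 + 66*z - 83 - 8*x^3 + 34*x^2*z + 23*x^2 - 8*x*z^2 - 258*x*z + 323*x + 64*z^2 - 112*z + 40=-8*x^3 + x^2*(34*z + 41) + x*(-8*z^2 - 302*z + 283) + 72*z^2 - 36*z - 36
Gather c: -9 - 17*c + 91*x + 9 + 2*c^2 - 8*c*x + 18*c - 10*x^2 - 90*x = 2*c^2 + c*(1 - 8*x) - 10*x^2 + x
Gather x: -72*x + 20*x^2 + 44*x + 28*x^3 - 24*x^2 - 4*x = 28*x^3 - 4*x^2 - 32*x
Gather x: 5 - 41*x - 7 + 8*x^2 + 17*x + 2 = 8*x^2 - 24*x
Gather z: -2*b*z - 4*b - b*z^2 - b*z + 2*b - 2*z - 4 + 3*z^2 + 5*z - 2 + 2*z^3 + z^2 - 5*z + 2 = -2*b + 2*z^3 + z^2*(4 - b) + z*(-3*b - 2) - 4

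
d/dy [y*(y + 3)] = 2*y + 3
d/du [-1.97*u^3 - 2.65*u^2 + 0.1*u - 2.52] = -5.91*u^2 - 5.3*u + 0.1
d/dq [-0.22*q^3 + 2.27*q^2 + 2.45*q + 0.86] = -0.66*q^2 + 4.54*q + 2.45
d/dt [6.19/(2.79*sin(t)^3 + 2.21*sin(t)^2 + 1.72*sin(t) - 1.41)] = (-27.3598*sin(t) + 25.90515*cos(2*t) - 36.55195)*cos(t)/(2.79*sin(t)^3 + 2.21*sin(t)^2 + 1.72*sin(t) - 1.41)^2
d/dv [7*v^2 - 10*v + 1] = 14*v - 10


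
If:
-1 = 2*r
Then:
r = -1/2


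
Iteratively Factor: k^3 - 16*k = (k + 4)*(k^2 - 4*k) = k*(k + 4)*(k - 4)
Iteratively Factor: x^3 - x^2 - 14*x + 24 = (x - 2)*(x^2 + x - 12) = (x - 2)*(x + 4)*(x - 3)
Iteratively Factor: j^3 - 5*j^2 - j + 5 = (j - 5)*(j^2 - 1) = (j - 5)*(j - 1)*(j + 1)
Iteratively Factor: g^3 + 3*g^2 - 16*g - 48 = (g + 3)*(g^2 - 16) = (g + 3)*(g + 4)*(g - 4)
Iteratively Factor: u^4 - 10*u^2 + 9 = (u + 3)*(u^3 - 3*u^2 - u + 3) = (u - 3)*(u + 3)*(u^2 - 1) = (u - 3)*(u + 1)*(u + 3)*(u - 1)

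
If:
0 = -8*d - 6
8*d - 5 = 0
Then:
No Solution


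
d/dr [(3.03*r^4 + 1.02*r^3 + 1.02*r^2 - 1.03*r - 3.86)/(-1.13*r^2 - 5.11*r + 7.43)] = (-6.8478*r^5 - 47.6025*r^4 + 79.6272*r^3 + 16.3597*r^2 + 6.4336*r - 27.3775)/(1.2769*r^4 + 11.5486*r^3 + 9.3203*r^2 - 75.9346*r + 55.2049)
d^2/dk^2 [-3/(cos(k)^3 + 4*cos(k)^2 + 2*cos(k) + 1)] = -(3*(11*cos(k) + 32*cos(2*k) + 9*cos(3*k))*(cos(k)^3 + 4*cos(k)^2 + 2*cos(k) + 1)/4 + 6*(3*cos(k)^2 + 8*cos(k) + 2)^2*sin(k)^2)/(cos(k)^3 + 4*cos(k)^2 + 2*cos(k) + 1)^3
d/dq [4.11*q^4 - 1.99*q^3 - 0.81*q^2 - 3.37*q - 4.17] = 16.44*q^3 - 5.97*q^2 - 1.62*q - 3.37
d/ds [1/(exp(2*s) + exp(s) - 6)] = (-2*exp(s) - 1)*exp(s)/(exp(2*s) + exp(s) - 6)^2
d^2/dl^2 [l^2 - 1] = 2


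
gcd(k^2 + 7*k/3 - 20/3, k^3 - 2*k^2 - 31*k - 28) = k + 4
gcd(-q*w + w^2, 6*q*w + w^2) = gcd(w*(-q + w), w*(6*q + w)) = w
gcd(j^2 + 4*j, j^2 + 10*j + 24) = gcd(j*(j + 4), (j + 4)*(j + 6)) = j + 4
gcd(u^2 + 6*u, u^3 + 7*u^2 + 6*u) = u^2 + 6*u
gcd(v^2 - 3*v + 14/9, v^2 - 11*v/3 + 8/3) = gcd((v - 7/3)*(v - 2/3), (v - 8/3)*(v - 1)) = 1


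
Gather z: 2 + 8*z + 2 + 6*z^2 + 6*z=6*z^2 + 14*z + 4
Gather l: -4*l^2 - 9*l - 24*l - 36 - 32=-4*l^2 - 33*l - 68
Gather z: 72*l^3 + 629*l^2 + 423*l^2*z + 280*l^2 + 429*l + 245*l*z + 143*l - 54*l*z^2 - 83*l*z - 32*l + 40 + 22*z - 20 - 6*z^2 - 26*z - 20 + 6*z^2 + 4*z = 72*l^3 + 909*l^2 - 54*l*z^2 + 540*l + z*(423*l^2 + 162*l)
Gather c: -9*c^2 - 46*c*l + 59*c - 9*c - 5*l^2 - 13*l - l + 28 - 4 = -9*c^2 + c*(50 - 46*l) - 5*l^2 - 14*l + 24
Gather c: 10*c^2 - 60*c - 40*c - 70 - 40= 10*c^2 - 100*c - 110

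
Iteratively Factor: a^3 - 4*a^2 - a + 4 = (a - 1)*(a^2 - 3*a - 4) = (a - 4)*(a - 1)*(a + 1)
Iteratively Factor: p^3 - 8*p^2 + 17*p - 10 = (p - 5)*(p^2 - 3*p + 2) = (p - 5)*(p - 1)*(p - 2)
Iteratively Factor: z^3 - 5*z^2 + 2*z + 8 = (z - 4)*(z^2 - z - 2) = (z - 4)*(z - 2)*(z + 1)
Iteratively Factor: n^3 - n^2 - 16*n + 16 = (n + 4)*(n^2 - 5*n + 4) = (n - 1)*(n + 4)*(n - 4)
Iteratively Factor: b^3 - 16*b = (b - 4)*(b^2 + 4*b) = (b - 4)*(b + 4)*(b)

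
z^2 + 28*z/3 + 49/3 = (z + 7/3)*(z + 7)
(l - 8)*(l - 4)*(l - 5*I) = l^3 - 12*l^2 - 5*I*l^2 + 32*l + 60*I*l - 160*I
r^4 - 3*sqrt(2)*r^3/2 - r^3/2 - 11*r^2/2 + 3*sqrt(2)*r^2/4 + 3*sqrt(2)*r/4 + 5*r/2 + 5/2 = (r - 1)*(r + 1/2)*(r - 5*sqrt(2)/2)*(r + sqrt(2))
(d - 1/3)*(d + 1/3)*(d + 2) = d^3 + 2*d^2 - d/9 - 2/9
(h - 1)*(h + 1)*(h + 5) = h^3 + 5*h^2 - h - 5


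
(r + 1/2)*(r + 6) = r^2 + 13*r/2 + 3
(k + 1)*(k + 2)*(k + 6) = k^3 + 9*k^2 + 20*k + 12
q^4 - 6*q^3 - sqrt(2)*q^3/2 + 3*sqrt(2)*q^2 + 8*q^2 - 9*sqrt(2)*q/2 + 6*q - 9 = (q - 3)^2*(q - sqrt(2))*(q + sqrt(2)/2)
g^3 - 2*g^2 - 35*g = g*(g - 7)*(g + 5)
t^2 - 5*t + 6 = (t - 3)*(t - 2)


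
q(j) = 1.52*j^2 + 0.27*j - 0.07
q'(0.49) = 1.76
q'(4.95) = 15.32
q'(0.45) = 1.64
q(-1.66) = 3.67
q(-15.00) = 337.88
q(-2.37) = 7.83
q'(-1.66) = -4.78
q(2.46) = 9.79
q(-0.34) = 0.01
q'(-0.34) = -0.76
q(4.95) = 38.51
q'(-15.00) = -45.33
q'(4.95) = 15.32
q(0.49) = 0.43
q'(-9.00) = -27.09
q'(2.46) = 7.75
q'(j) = 3.04*j + 0.27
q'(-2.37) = -6.93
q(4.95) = 38.51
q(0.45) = 0.36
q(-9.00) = 120.62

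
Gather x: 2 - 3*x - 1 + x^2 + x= x^2 - 2*x + 1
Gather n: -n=-n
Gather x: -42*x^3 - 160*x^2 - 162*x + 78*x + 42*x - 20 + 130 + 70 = -42*x^3 - 160*x^2 - 42*x + 180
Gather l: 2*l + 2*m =2*l + 2*m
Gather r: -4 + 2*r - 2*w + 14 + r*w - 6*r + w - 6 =r*(w - 4) - w + 4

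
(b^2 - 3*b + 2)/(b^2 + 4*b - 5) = (b - 2)/(b + 5)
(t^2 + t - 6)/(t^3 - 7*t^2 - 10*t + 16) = (t^2 + t - 6)/(t^3 - 7*t^2 - 10*t + 16)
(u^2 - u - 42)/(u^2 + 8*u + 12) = (u - 7)/(u + 2)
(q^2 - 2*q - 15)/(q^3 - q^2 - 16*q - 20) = (q + 3)/(q^2 + 4*q + 4)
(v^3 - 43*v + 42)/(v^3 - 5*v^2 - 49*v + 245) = (v^2 - 7*v + 6)/(v^2 - 12*v + 35)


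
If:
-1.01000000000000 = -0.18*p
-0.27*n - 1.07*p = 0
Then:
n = -22.24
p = 5.61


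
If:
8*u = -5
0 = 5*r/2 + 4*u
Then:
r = 1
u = -5/8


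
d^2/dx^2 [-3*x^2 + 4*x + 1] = -6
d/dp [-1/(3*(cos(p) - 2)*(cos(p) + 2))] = -sin(2*p)/(3*(cos(p) - 2)^2*(cos(p) + 2)^2)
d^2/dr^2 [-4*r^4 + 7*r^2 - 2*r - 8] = 14 - 48*r^2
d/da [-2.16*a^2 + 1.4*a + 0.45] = 1.4 - 4.32*a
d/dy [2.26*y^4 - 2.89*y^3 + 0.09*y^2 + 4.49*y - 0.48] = 9.04*y^3 - 8.67*y^2 + 0.18*y + 4.49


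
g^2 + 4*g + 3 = (g + 1)*(g + 3)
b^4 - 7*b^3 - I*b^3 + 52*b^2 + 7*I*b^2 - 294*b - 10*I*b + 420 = (b - 5)*(b - 2)*(b - 7*I)*(b + 6*I)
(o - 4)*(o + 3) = o^2 - o - 12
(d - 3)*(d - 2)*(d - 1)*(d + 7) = d^4 + d^3 - 31*d^2 + 71*d - 42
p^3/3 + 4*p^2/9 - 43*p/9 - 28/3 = (p/3 + 1)*(p - 4)*(p + 7/3)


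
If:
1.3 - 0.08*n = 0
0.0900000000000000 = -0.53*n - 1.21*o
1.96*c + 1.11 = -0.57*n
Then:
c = -5.29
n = 16.25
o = -7.19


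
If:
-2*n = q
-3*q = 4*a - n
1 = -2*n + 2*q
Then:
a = -7/24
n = -1/6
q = 1/3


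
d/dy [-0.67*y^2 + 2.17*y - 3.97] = 2.17 - 1.34*y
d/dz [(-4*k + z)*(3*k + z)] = -k + 2*z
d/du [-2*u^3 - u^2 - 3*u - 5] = -6*u^2 - 2*u - 3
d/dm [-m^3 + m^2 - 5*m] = -3*m^2 + 2*m - 5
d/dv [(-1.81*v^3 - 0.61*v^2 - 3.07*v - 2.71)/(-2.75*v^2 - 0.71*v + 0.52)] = (4.9775*v^4 + 2.5702*v^3 - 10.833*v^2 - 15.5394*v - 3.5205)/(7.5625*v^4 + 3.905*v^3 - 2.3559*v^2 - 0.7384*v + 0.2704)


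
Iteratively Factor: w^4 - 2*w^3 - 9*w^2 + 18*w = (w)*(w^3 - 2*w^2 - 9*w + 18) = w*(w + 3)*(w^2 - 5*w + 6) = w*(w - 3)*(w + 3)*(w - 2)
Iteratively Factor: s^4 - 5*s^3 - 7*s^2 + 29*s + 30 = (s - 5)*(s^3 - 7*s - 6) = (s - 5)*(s + 1)*(s^2 - s - 6) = (s - 5)*(s + 1)*(s + 2)*(s - 3)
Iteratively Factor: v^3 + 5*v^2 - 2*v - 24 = (v - 2)*(v^2 + 7*v + 12) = (v - 2)*(v + 4)*(v + 3)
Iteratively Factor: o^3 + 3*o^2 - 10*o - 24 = (o - 3)*(o^2 + 6*o + 8) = (o - 3)*(o + 2)*(o + 4)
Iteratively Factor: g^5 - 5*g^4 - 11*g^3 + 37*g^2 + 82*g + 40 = (g + 1)*(g^4 - 6*g^3 - 5*g^2 + 42*g + 40) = (g - 4)*(g + 1)*(g^3 - 2*g^2 - 13*g - 10) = (g - 5)*(g - 4)*(g + 1)*(g^2 + 3*g + 2) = (g - 5)*(g - 4)*(g + 1)*(g + 2)*(g + 1)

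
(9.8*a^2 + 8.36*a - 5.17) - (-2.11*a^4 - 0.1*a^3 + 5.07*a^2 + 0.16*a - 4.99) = 2.11*a^4 + 0.1*a^3 + 4.73*a^2 + 8.2*a - 0.18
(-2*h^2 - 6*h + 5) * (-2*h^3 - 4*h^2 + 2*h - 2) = 4*h^5 + 20*h^4 + 10*h^3 - 28*h^2 + 22*h - 10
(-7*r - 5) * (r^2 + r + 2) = -7*r^3 - 12*r^2 - 19*r - 10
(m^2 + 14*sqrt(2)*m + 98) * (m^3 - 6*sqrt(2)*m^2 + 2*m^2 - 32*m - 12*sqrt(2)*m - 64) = m^5 + 2*m^4 + 8*sqrt(2)*m^4 - 102*m^3 + 16*sqrt(2)*m^3 - 1036*sqrt(2)*m^2 - 204*m^2 - 3136*m - 2072*sqrt(2)*m - 6272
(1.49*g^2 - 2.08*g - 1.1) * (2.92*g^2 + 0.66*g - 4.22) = 4.3508*g^4 - 5.0902*g^3 - 10.8726*g^2 + 8.0516*g + 4.642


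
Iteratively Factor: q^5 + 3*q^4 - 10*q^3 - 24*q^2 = (q - 3)*(q^4 + 6*q^3 + 8*q^2) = q*(q - 3)*(q^3 + 6*q^2 + 8*q) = q*(q - 3)*(q + 2)*(q^2 + 4*q) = q^2*(q - 3)*(q + 2)*(q + 4)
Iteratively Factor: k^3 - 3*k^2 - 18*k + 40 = (k + 4)*(k^2 - 7*k + 10) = (k - 2)*(k + 4)*(k - 5)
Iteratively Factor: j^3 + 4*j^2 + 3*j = (j)*(j^2 + 4*j + 3) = j*(j + 3)*(j + 1)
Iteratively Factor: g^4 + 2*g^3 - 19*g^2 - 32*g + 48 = (g + 4)*(g^3 - 2*g^2 - 11*g + 12) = (g - 4)*(g + 4)*(g^2 + 2*g - 3) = (g - 4)*(g - 1)*(g + 4)*(g + 3)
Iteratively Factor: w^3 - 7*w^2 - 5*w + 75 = (w + 3)*(w^2 - 10*w + 25) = (w - 5)*(w + 3)*(w - 5)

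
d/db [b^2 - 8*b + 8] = 2*b - 8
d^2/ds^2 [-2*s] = 0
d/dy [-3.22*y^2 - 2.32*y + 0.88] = -6.44*y - 2.32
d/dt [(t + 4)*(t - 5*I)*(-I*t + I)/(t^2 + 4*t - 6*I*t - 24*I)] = (-I*t^2 - 12*t + 1 + 30*I)/(t^2 - 12*I*t - 36)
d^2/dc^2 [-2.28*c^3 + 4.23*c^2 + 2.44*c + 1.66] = 8.46 - 13.68*c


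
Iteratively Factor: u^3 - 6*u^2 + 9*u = (u - 3)*(u^2 - 3*u) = u*(u - 3)*(u - 3)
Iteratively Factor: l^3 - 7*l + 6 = (l - 1)*(l^2 + l - 6) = (l - 1)*(l + 3)*(l - 2)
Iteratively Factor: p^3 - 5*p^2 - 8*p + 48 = (p - 4)*(p^2 - p - 12) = (p - 4)*(p + 3)*(p - 4)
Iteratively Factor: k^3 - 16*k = (k)*(k^2 - 16) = k*(k + 4)*(k - 4)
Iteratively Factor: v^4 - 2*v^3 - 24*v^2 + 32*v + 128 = (v - 4)*(v^3 + 2*v^2 - 16*v - 32) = (v - 4)*(v + 2)*(v^2 - 16) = (v - 4)^2*(v + 2)*(v + 4)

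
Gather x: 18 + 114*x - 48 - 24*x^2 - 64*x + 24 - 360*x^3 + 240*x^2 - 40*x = -360*x^3 + 216*x^2 + 10*x - 6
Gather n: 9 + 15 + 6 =30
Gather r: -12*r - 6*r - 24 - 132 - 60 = -18*r - 216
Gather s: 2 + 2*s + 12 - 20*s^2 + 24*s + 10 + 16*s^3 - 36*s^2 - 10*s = 16*s^3 - 56*s^2 + 16*s + 24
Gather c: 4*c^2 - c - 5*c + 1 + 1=4*c^2 - 6*c + 2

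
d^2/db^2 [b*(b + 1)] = 2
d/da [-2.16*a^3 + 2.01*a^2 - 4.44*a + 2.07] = -6.48*a^2 + 4.02*a - 4.44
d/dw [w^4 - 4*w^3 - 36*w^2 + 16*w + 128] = 4*w^3 - 12*w^2 - 72*w + 16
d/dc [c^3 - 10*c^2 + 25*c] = 3*c^2 - 20*c + 25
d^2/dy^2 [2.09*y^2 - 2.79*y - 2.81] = 4.18000000000000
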